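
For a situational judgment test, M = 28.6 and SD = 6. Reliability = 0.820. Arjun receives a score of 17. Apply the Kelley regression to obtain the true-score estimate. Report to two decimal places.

19.09

T̂ = 0.820(17) + 0.180(28.6) = 13.940 + 5.1480 = 19.088 → 19.09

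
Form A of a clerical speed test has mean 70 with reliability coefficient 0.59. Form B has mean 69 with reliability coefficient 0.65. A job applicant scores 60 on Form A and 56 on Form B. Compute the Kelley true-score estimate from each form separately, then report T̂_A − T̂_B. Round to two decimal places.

T̂_A = 0.59(60) + 0.41(70) = 64.1000
T̂_B = 0.65(56) + 0.35(69) = 60.5500
T̂_A − T̂_B = 3.5500

3.55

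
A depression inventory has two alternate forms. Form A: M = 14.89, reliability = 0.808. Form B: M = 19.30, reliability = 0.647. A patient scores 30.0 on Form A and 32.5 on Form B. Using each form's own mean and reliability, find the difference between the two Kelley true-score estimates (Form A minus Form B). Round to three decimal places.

T̂_A = 0.808(30.0) + 0.192(14.89) = 27.09888
T̂_B = 0.647(32.5) + 0.353(19.30) = 27.84040
T̂_A − T̂_B = -0.74152

-0.742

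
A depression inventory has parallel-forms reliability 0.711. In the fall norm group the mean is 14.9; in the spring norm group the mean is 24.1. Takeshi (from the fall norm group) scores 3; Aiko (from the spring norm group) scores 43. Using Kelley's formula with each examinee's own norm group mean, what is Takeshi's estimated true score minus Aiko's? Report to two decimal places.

T̂_Takeshi = 0.711(3) + 0.289(14.9) = 6.4391
T̂_Aiko = 0.711(43) + 0.289(24.1) = 37.5379
Difference = 6.4391 − 37.5379 = -31.0988

-31.10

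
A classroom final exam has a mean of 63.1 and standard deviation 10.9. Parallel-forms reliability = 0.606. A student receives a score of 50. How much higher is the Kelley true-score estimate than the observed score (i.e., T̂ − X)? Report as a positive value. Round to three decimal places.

5.161

T̂ = 0.606(50) + 0.394(63.1) = 30.300 + 24.8614 = 55.16140 → 55.1614
T̂ − X = 55.1614 − 50 = 5.1614 → 5.161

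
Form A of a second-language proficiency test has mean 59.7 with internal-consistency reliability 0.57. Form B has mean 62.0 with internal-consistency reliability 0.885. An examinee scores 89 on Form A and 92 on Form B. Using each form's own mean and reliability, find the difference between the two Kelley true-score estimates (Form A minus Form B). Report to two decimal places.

-12.15

T̂_A = 0.57(89) + 0.43(59.7) = 76.4010
T̂_B = 0.885(92) + 0.115(62.0) = 88.5500
T̂_A − T̂_B = -12.1490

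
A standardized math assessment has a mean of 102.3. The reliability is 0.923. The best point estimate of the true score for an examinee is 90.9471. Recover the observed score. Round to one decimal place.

90.0

T̂ = ρX + (1 − ρ)μ  ⇒  X = (T̂ − (1 − ρ)μ) / ρ
X = (90.9471 − 0.077 × 102.3) / 0.923 = (90.9471 − 7.8771) / 0.923 = 83.0700 / 0.923 = 90.000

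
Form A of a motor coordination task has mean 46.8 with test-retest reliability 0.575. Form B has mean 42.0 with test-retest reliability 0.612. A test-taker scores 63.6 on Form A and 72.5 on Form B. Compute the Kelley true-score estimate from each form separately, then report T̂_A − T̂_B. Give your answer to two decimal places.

-4.21

T̂_A = 0.575(63.6) + 0.425(46.8) = 56.4600
T̂_B = 0.612(72.5) + 0.388(42.0) = 60.6660
T̂_A − T̂_B = -4.2060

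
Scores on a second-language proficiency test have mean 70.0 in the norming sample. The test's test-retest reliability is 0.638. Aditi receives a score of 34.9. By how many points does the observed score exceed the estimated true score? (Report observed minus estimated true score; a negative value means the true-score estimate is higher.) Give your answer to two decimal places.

-12.71

T̂ = 0.638(34.9) + 0.362(70.0) = 22.2662 + 25.3400 = 47.6062 → 47.606
X − T̂ = 34.9 − 47.606 = -12.706 → -12.71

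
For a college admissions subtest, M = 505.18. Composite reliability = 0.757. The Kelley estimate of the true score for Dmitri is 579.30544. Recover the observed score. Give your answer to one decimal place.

T̂ = ρX + (1 − ρ)μ  ⇒  X = (T̂ − (1 − ρ)μ) / ρ
X = (579.30544 − 0.243 × 505.18) / 0.757 = (579.30544 − 122.75874) / 0.757 = 456.54670 / 0.757 = 603.100

603.1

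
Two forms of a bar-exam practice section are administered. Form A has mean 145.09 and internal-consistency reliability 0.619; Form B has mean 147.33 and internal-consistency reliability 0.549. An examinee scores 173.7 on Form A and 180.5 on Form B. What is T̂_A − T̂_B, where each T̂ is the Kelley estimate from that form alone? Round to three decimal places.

-2.741

T̂_A = 0.619(173.7) + 0.381(145.09) = 162.79959
T̂_B = 0.549(180.5) + 0.451(147.33) = 165.54033
T̂_A − T̂_B = -2.74074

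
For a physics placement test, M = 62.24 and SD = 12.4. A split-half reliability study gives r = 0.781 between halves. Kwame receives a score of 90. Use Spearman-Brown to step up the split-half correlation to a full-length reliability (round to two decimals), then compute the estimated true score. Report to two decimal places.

86.67

Spearman-Brown: ρ = 2r/(1 + r) = 2(0.781)/(1 + 0.781) = 1.5620/1.781 = 0.8770 → 0.88
T̂ = ρX + (1 − ρ)μ
  = 0.88 × 90 + 0.12 × 62.24
  = 79.20 + 7.4688
  = 86.669
  ≈ 86.67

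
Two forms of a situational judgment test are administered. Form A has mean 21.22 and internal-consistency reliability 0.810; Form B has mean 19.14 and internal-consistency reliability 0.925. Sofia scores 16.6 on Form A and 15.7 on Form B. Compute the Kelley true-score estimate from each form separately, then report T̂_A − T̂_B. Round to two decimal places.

T̂_A = 0.810(16.6) + 0.190(21.22) = 17.4778
T̂_B = 0.925(15.7) + 0.075(19.14) = 15.9580
T̂_A − T̂_B = 1.5198

1.52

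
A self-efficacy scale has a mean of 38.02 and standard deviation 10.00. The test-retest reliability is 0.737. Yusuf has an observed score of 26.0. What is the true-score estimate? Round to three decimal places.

29.161

T̂ = 0.737(26.0) + 0.263(38.02) = 19.1620 + 9.99926 = 29.1613 → 29.161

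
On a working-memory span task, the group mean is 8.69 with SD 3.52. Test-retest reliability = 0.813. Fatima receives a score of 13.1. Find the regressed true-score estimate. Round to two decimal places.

Weight the observed score by reliability and the mean by (1 − reliability): T̂ = 0.813·13.1 + 0.187·8.69 = 10.6503 + 1.62503 = 12.275.

12.28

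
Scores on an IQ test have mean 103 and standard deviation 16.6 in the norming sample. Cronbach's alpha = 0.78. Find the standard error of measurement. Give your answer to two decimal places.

SEM = SD · √(1 − ρ) = 16.6 × √0.22 = 16.6 × 0.4690 = 7.786

7.79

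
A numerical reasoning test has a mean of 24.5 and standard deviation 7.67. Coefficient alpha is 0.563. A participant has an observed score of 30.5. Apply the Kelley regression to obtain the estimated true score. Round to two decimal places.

27.88

T̂ = 0.563(30.5) + 0.437(24.5) = 17.1715 + 10.7065 = 27.878 → 27.88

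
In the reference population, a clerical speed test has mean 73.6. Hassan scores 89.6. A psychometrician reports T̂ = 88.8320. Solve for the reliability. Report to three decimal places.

T̂ = ρX + (1 − ρ)μ  ⇒  T̂ − μ = ρ(X − μ)
ρ = (T̂ − μ)/(X − μ) = (88.8320 − 73.6) / (89.6 − 73.6) = 15.2320 / 16.0 = 0.95200

0.952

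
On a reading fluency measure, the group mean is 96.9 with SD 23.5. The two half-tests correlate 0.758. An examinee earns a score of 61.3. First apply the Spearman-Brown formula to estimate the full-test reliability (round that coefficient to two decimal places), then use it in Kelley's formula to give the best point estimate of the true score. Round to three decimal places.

Spearman-Brown: ρ = 2r/(1 + r) = 2(0.758)/(1 + 0.758) = 1.5160/1.758 = 0.8623 → 0.86
T̂ = ρX + (1 − ρ)μ
  = 0.86 × 61.3 + 0.14 × 96.9
  = 52.718 + 13.566
  = 66.2840
  ≈ 66.284

66.284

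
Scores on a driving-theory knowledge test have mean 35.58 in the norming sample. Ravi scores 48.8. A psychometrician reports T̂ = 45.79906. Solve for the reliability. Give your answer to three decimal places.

T̂ = ρX + (1 − ρ)μ  ⇒  T̂ − μ = ρ(X − μ)
ρ = (T̂ − μ)/(X − μ) = (45.79906 − 35.58) / (48.8 − 35.58) = 10.21906 / 13.22 = 0.77300

0.773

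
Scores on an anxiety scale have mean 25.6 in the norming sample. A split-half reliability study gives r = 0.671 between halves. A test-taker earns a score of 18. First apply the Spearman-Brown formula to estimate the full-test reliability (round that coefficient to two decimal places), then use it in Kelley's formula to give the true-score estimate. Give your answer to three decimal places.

19.520

Spearman-Brown: ρ = 2r/(1 + r) = 2(0.671)/(1 + 0.671) = 1.3420/1.671 = 0.8031 → 0.80
Kelley's formula gives T̂ = 0.80·18 + 0.20·25.6 = 14.40 + 5.120 = 19.5200.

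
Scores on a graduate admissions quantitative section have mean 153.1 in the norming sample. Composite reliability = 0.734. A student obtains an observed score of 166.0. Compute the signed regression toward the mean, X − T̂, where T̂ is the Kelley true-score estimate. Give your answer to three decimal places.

3.431

Weight the observed score by reliability and the mean by (1 − reliability): T̂ = 0.734·166.0 + 0.266·153.1 = 121.8440 + 40.7246 = 162.56860.
X − T̂ = 166.0 − 162.5686 = 3.4314 → 3.431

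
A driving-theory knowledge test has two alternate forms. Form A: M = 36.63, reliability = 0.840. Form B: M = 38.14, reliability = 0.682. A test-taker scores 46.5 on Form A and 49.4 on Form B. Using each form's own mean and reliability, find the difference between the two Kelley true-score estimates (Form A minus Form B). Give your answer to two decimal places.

T̂_A = 0.840(46.5) + 0.160(36.63) = 44.9208
T̂_B = 0.682(49.4) + 0.318(38.14) = 45.8193
T̂_A − T̂_B = -0.8985

-0.90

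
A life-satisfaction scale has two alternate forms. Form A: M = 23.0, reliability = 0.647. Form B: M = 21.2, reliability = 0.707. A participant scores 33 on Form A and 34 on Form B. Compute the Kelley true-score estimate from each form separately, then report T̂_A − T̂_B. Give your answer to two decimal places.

-0.78

T̂_A = 0.647(33) + 0.353(23.0) = 29.4700
T̂_B = 0.707(34) + 0.293(21.2) = 30.2496
T̂_A − T̂_B = -0.7796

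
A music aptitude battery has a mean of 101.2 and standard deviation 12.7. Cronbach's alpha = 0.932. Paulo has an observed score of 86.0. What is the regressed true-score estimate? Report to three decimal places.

T̂ = 0.932(86.0) + 0.068(101.2) = 80.1520 + 6.8816 = 87.0336 → 87.034

87.034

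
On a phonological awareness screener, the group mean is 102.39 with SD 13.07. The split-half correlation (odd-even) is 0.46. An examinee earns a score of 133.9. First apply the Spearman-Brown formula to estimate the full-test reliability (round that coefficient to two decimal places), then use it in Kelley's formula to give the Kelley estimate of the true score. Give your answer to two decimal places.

Spearman-Brown: ρ = 2r/(1 + r) = 2(0.46)/(1 + 0.46) = 0.920/1.46 = 0.6301 → 0.63
Weight the observed score by reliability and the mean by (1 − reliability): T̂ = 0.63·133.9 + 0.37·102.39 = 84.357 + 37.8843 = 122.241.

122.24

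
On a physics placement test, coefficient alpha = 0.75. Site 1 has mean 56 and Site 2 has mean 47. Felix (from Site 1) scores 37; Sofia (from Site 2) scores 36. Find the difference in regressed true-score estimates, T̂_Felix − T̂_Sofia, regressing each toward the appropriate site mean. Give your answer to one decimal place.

T̂_Felix = 0.75(37) + 0.25(56) = 41.750
T̂_Sofia = 0.75(36) + 0.25(47) = 38.750
Difference = 41.750 − 38.750 = 3.000

3.0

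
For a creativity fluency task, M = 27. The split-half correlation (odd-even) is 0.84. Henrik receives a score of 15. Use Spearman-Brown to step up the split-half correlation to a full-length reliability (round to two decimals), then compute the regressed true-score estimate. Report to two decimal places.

16.08

Spearman-Brown: ρ = 2r/(1 + r) = 2(0.84)/(1 + 0.84) = 1.680/1.84 = 0.9130 → 0.91
Weight the observed score by reliability and the mean by (1 − reliability): T̂ = 0.91·15 + 0.09·27 = 13.65 + 2.43 = 16.080.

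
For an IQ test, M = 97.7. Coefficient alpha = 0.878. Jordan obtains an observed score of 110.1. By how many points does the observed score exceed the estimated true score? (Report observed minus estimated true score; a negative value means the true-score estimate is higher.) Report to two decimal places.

Weight the observed score by reliability and the mean by (1 − reliability): T̂ = 0.878·110.1 + 0.122·97.7 = 96.6678 + 11.9194 = 108.5872.
X − T̂ = 110.1 − 108.587 = 1.513 → 1.51

1.51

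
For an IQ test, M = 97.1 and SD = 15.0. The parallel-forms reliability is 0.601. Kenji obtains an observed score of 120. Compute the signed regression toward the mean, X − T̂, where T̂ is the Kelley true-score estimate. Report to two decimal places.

Regress the observed score toward the mean by the unreliability: T̂ = 0.601·120 + 0.399·97.1 = 72.120 + 38.7429 = 110.8629.
X − T̂ = 120 − 110.863 = 9.137 → 9.14

9.14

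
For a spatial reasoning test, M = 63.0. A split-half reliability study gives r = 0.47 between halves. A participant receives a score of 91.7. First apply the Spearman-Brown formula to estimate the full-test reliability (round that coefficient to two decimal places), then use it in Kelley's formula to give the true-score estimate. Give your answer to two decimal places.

Spearman-Brown: ρ = 2r/(1 + r) = 2(0.47)/(1 + 0.47) = 0.940/1.47 = 0.6395 → 0.64
T̂ = ρX + (1 − ρ)μ
  = 0.64 × 91.7 + 0.36 × 63.0
  = 58.688 + 22.680
  = 81.368
  ≈ 81.37

81.37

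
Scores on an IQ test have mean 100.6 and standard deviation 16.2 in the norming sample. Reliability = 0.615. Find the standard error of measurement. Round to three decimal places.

SEM = SD · √(1 − ρ) = 16.2 × √0.385 = 16.2 × 0.6205 = 10.0518

10.052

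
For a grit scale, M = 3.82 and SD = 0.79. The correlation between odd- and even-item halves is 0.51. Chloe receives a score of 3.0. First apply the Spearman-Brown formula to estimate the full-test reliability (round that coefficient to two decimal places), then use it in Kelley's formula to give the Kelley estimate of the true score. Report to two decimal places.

3.26

Spearman-Brown: ρ = 2r/(1 + r) = 2(0.51)/(1 + 0.51) = 1.020/1.51 = 0.6755 → 0.68
Weight the observed score by reliability and the mean by (1 − reliability): T̂ = 0.68·3.0 + 0.32·3.82 = 2.040 + 1.2224 = 3.262.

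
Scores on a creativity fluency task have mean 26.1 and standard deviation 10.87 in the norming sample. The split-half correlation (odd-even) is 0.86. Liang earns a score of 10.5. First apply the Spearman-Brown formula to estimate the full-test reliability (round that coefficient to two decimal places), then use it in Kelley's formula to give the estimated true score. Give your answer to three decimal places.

Spearman-Brown: ρ = 2r/(1 + r) = 2(0.86)/(1 + 0.86) = 1.720/1.86 = 0.9247 → 0.92
T̂ = ρX + (1 − ρ)μ
  = 0.92 × 10.5 + 0.08 × 26.1
  = 9.660 + 2.088
  = 11.7480
  ≈ 11.748

11.748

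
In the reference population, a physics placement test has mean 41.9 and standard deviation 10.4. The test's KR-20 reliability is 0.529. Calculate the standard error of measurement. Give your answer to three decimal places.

SEM = SD · √(1 − ρ) = 10.4 × √0.471 = 10.4 × 0.6863 = 7.1375

7.137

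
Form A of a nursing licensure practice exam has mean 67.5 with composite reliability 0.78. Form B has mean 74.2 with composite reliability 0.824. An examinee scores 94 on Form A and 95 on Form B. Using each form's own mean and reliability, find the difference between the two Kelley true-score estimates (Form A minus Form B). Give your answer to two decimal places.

-3.17

T̂_A = 0.78(94) + 0.22(67.5) = 88.1700
T̂_B = 0.824(95) + 0.176(74.2) = 91.3392
T̂_A − T̂_B = -3.1692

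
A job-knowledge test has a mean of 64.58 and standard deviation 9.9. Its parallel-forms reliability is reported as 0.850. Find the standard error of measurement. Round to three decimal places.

3.834

SEM = SD · √(1 − ρ) = 9.9 × √0.150 = 9.9 × 0.3873 = 3.8343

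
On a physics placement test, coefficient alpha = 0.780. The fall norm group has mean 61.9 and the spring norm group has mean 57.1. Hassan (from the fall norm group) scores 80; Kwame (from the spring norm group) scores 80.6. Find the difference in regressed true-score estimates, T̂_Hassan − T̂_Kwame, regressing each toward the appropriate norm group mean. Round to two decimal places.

T̂_Hassan = 0.780(80) + 0.220(61.9) = 76.0180
T̂_Kwame = 0.780(80.6) + 0.220(57.1) = 75.4300
Difference = 76.0180 − 75.4300 = 0.5880

0.59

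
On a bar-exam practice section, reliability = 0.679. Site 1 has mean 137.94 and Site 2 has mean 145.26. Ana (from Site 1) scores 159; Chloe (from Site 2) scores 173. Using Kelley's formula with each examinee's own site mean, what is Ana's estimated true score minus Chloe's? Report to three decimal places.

-11.856

T̂_Ana = 0.679(159) + 0.321(137.94) = 152.23974
T̂_Chloe = 0.679(173) + 0.321(145.26) = 164.09546
Difference = 152.23974 − 164.09546 = -11.85572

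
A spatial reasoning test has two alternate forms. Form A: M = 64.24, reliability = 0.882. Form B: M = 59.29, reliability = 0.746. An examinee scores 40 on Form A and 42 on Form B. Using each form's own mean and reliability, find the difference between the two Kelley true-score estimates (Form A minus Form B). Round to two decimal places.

T̂_A = 0.882(40) + 0.118(64.24) = 42.8603
T̂_B = 0.746(42) + 0.254(59.29) = 46.3917
T̂_A − T̂_B = -3.5313

-3.53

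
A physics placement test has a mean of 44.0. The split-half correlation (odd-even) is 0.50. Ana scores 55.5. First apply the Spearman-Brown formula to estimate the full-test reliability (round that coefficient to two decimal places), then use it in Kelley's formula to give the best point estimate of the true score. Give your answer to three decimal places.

51.705

Spearman-Brown: ρ = 2r/(1 + r) = 2(0.50)/(1 + 0.50) = 1.000/1.50 = 0.6667 → 0.67
T̂ = 0.67(55.5) + 0.33(44.0) = 37.185 + 14.520 = 51.7050 → 51.705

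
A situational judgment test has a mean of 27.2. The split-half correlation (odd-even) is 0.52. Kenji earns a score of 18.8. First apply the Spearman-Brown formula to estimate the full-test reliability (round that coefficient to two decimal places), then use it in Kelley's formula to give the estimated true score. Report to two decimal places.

Spearman-Brown: ρ = 2r/(1 + r) = 2(0.52)/(1 + 0.52) = 1.040/1.52 = 0.6842 → 0.68
Kelley's formula gives T̂ = 0.68·18.8 + 0.32·27.2 = 12.784 + 8.704 = 21.488.

21.49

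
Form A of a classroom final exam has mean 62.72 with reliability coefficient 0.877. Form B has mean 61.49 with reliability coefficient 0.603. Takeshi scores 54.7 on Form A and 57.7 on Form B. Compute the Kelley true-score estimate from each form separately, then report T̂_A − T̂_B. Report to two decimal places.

T̂_A = 0.877(54.7) + 0.123(62.72) = 55.6865
T̂_B = 0.603(57.7) + 0.397(61.49) = 59.2046
T̂_A − T̂_B = -3.5182

-3.52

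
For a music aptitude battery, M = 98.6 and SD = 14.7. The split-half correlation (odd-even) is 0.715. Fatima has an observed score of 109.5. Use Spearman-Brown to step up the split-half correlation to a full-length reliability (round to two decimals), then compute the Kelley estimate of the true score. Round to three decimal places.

Spearman-Brown: ρ = 2r/(1 + r) = 2(0.715)/(1 + 0.715) = 1.4300/1.715 = 0.8338 → 0.83
T̂ = ρX + (1 − ρ)μ
  = 0.83 × 109.5 + 0.17 × 98.6
  = 90.885 + 16.762
  = 107.6470
  ≈ 107.647

107.647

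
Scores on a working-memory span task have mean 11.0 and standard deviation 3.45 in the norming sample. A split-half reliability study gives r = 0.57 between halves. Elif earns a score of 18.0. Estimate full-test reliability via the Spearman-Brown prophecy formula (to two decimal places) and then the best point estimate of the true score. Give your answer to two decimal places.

16.11

Spearman-Brown: ρ = 2r/(1 + r) = 2(0.57)/(1 + 0.57) = 1.140/1.57 = 0.7261 → 0.73
T̂ = ρX + (1 − ρ)μ
  = 0.73 × 18.0 + 0.27 × 11.0
  = 13.140 + 2.970
  = 16.110
  ≈ 16.11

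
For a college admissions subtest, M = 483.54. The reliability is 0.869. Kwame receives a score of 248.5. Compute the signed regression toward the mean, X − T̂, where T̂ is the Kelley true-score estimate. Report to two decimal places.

-30.79

Weight the observed score by reliability and the mean by (1 − reliability): T̂ = 0.869·248.5 + 0.131·483.54 = 215.9465 + 63.34374 = 279.2902.
X − T̂ = 248.5 − 279.290 = -30.790 → -30.79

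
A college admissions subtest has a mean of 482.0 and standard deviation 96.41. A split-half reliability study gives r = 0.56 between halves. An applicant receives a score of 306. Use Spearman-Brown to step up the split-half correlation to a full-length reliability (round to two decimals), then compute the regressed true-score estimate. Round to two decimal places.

Spearman-Brown: ρ = 2r/(1 + r) = 2(0.56)/(1 + 0.56) = 1.120/1.56 = 0.7179 → 0.72
Kelley's formula gives T̂ = 0.72·306 + 0.28·482.0 = 220.32 + 134.960 = 355.280.

355.28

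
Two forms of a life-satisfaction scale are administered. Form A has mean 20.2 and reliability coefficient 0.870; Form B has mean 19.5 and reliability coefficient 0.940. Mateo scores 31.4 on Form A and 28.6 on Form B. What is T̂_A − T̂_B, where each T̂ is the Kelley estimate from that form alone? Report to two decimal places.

1.89

T̂_A = 0.870(31.4) + 0.130(20.2) = 29.9440
T̂_B = 0.940(28.6) + 0.060(19.5) = 28.0540
T̂_A − T̂_B = 1.8900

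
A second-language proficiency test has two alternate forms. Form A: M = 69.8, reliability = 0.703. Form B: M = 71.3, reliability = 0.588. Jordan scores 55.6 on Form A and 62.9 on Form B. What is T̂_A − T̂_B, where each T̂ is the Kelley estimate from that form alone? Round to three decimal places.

-6.543

T̂_A = 0.703(55.6) + 0.297(69.8) = 59.81740
T̂_B = 0.588(62.9) + 0.412(71.3) = 66.36080
T̂_A − T̂_B = -6.54340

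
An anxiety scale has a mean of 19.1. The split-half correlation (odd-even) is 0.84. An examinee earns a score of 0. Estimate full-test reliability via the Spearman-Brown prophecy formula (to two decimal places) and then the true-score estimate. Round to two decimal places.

Spearman-Brown: ρ = 2r/(1 + r) = 2(0.84)/(1 + 0.84) = 1.680/1.84 = 0.9130 → 0.91
T̂ = ρX + (1 − ρ)μ
  = 0.91 × 0 + 0.09 × 19.1
  = 0.00 + 1.719
  = 1.719
  ≈ 1.72

1.72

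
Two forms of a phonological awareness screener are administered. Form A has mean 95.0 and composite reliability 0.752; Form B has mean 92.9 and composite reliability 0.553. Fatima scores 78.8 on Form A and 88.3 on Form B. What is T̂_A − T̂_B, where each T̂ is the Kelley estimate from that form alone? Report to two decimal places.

-7.54

T̂_A = 0.752(78.8) + 0.248(95.0) = 82.8176
T̂_B = 0.553(88.3) + 0.447(92.9) = 90.3562
T̂_A − T̂_B = -7.5386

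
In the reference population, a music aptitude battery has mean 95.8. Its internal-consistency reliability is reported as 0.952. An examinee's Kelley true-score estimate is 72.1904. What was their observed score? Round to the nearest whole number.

T̂ = ρX + (1 − ρ)μ  ⇒  X = (T̂ − (1 − ρ)μ) / ρ
X = (72.1904 − 0.048 × 95.8) / 0.952 = (72.1904 − 4.5984) / 0.952 = 67.5920 / 0.952 = 71.00

71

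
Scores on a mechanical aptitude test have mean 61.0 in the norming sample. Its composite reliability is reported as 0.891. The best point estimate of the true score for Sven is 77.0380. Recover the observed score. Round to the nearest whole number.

79

T̂ = ρX + (1 − ρ)μ  ⇒  X = (T̂ − (1 − ρ)μ) / ρ
X = (77.0380 − 0.109 × 61.0) / 0.891 = (77.0380 − 6.6490) / 0.891 = 70.3890 / 0.891 = 79.00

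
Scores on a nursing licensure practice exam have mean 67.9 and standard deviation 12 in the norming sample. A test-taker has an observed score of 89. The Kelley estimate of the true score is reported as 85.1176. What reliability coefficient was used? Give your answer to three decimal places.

T̂ = ρX + (1 − ρ)μ  ⇒  T̂ − μ = ρ(X − μ)
ρ = (T̂ − μ)/(X − μ) = (85.1176 − 67.9) / (89 − 67.9) = 17.2176 / 21.1 = 0.81600

0.816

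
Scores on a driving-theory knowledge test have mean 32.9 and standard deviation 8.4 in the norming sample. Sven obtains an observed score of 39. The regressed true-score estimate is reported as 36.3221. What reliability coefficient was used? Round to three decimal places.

T̂ = ρX + (1 − ρ)μ  ⇒  T̂ − μ = ρ(X − μ)
ρ = (T̂ − μ)/(X − μ) = (36.3221 − 32.9) / (39 − 32.9) = 3.4221 / 6.1 = 0.56100

0.561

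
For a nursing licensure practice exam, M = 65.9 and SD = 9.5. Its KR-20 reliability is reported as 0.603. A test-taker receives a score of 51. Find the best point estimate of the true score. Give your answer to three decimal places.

T̂ = ρX + (1 − ρ)μ
  = 0.603 × 51 + 0.397 × 65.9
  = 30.753 + 26.1623
  = 56.9153
  ≈ 56.915

56.915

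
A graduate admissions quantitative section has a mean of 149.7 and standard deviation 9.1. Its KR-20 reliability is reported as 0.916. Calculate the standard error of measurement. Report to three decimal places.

2.637

SEM = SD · √(1 − ρ) = 9.1 × √0.084 = 9.1 × 0.2898 = 2.6374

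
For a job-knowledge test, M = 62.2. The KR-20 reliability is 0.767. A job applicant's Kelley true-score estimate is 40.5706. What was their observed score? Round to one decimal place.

34.0

T̂ = ρX + (1 − ρ)μ  ⇒  X = (T̂ − (1 − ρ)μ) / ρ
X = (40.5706 − 0.233 × 62.2) / 0.767 = (40.5706 − 14.4926) / 0.767 = 26.0780 / 0.767 = 34.000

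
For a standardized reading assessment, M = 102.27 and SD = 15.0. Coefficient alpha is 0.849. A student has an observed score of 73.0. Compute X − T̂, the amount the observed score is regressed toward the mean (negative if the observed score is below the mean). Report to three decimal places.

-4.420

T̂ = 0.849(73.0) + 0.151(102.27) = 61.9770 + 15.44277 = 77.41977 → 77.4198
X − T̂ = 73.0 − 77.4198 = -4.4198 → -4.420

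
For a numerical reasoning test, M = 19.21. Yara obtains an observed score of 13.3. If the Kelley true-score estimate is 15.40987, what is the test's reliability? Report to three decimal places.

T̂ = ρX + (1 − ρ)μ  ⇒  T̂ − μ = ρ(X − μ)
ρ = (T̂ − μ)/(X − μ) = (15.40987 − 19.21) / (13.3 − 19.21) = -3.80013 / -5.91 = 0.64300

0.643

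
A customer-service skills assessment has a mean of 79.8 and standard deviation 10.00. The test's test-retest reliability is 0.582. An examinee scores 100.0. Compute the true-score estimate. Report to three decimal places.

T̂ = 0.582(100.0) + 0.418(79.8) = 58.2000 + 33.3564 = 91.5564 → 91.556

91.556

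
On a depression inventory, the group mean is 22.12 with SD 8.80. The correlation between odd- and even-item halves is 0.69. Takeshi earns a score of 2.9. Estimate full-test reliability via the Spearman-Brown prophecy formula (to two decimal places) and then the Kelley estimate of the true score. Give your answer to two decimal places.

6.36

Spearman-Brown: ρ = 2r/(1 + r) = 2(0.69)/(1 + 0.69) = 1.380/1.69 = 0.8166 → 0.82
T̂ = ρX + (1 − ρ)μ
  = 0.82 × 2.9 + 0.18 × 22.12
  = 2.378 + 3.9816
  = 6.360
  ≈ 6.36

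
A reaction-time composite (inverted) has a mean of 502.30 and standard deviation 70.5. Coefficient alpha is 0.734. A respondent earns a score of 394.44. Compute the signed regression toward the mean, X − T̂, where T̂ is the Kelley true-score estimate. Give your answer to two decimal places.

-28.69

T̂ = ρX + (1 − ρ)μ
  = 0.734 × 394.44 + 0.266 × 502.30
  = 289.51896 + 133.61180
  = 423.1308
  ≈ 423.131
X − T̂ = 394.44 − 423.131 = -28.691 → -28.69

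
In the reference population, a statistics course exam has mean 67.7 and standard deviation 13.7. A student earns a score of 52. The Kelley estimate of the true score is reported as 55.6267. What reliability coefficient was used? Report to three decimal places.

0.769

T̂ = ρX + (1 − ρ)μ  ⇒  T̂ − μ = ρ(X − μ)
ρ = (T̂ − μ)/(X − μ) = (55.6267 − 67.7) / (52 − 67.7) = -12.0733 / -15.7 = 0.76900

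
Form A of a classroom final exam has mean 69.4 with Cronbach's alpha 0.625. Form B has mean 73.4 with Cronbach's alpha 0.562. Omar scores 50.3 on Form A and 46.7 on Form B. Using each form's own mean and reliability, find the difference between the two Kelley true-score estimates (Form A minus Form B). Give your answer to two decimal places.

-0.93

T̂_A = 0.625(50.3) + 0.375(69.4) = 57.4625
T̂_B = 0.562(46.7) + 0.438(73.4) = 58.3946
T̂_A − T̂_B = -0.9321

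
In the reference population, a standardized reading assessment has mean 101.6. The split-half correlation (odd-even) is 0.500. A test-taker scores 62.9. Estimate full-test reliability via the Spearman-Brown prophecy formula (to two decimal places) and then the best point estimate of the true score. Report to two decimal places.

75.67

Spearman-Brown: ρ = 2r/(1 + r) = 2(0.500)/(1 + 0.500) = 1.0000/1.500 = 0.6667 → 0.67
Kelley's formula gives T̂ = 0.67·62.9 + 0.33·101.6 = 42.143 + 33.528 = 75.671.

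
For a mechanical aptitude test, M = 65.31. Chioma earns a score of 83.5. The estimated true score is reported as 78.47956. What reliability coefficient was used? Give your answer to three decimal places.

T̂ = ρX + (1 − ρ)μ  ⇒  T̂ − μ = ρ(X − μ)
ρ = (T̂ − μ)/(X − μ) = (78.47956 − 65.31) / (83.5 − 65.31) = 13.16956 / 18.19 = 0.72400

0.724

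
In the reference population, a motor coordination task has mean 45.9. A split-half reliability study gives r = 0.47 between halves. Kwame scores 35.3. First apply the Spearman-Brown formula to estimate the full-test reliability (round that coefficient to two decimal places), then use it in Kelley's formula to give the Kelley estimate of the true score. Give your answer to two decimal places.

Spearman-Brown: ρ = 2r/(1 + r) = 2(0.47)/(1 + 0.47) = 0.940/1.47 = 0.6395 → 0.64
T̂ = ρX + (1 − ρ)μ
  = 0.64 × 35.3 + 0.36 × 45.9
  = 22.592 + 16.524
  = 39.116
  ≈ 39.12

39.12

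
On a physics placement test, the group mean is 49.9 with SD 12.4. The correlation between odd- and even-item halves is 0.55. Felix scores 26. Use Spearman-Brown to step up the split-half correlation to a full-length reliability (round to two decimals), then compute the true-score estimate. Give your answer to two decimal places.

Spearman-Brown: ρ = 2r/(1 + r) = 2(0.55)/(1 + 0.55) = 1.100/1.55 = 0.7097 → 0.71
T̂ = ρX + (1 − ρ)μ
  = 0.71 × 26 + 0.29 × 49.9
  = 18.46 + 14.471
  = 32.931
  ≈ 32.93

32.93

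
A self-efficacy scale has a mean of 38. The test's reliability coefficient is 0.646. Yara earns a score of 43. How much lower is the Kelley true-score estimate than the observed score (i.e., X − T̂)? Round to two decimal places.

T̂ = ρX + (1 − ρ)μ
  = 0.646 × 43 + 0.354 × 38
  = 27.778 + 13.452
  = 41.2300
  ≈ 41.230
X − T̂ = 43 − 41.230 = 1.770 → 1.77

1.77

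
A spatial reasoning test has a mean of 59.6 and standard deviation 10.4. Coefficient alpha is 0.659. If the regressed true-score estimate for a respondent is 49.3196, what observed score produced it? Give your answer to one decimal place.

44.0

T̂ = ρX + (1 − ρ)μ  ⇒  X = (T̂ − (1 − ρ)μ) / ρ
X = (49.3196 − 0.341 × 59.6) / 0.659 = (49.3196 − 20.3236) / 0.659 = 28.9960 / 0.659 = 44.000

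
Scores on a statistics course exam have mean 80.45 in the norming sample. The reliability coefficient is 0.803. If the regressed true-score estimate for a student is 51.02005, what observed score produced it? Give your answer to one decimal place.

43.8

T̂ = ρX + (1 − ρ)μ  ⇒  X = (T̂ − (1 − ρ)μ) / ρ
X = (51.02005 − 0.197 × 80.45) / 0.803 = (51.02005 − 15.84865) / 0.803 = 35.17140 / 0.803 = 43.800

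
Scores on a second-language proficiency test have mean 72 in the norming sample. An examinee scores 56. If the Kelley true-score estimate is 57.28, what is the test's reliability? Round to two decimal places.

T̂ = ρX + (1 − ρ)μ  ⇒  T̂ − μ = ρ(X − μ)
ρ = (T̂ − μ)/(X − μ) = (57.28 − 72) / (56 − 72) = -14.72 / -16.0 = 0.9200

0.92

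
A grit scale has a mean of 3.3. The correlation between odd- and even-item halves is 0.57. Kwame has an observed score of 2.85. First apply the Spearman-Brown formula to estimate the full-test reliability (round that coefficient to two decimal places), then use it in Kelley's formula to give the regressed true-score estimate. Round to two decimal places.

2.97

Spearman-Brown: ρ = 2r/(1 + r) = 2(0.57)/(1 + 0.57) = 1.140/1.57 = 0.7261 → 0.73
Regress the observed score toward the mean by the unreliability: T̂ = 0.73·2.85 + 0.27·3.3 = 2.0805 + 0.891 = 2.971.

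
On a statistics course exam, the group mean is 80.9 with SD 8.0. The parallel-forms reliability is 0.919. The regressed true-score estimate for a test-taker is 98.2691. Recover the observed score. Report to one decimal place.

99.8

T̂ = ρX + (1 − ρ)μ  ⇒  X = (T̂ − (1 − ρ)μ) / ρ
X = (98.2691 − 0.081 × 80.9) / 0.919 = (98.2691 − 6.5529) / 0.919 = 91.7162 / 0.919 = 99.800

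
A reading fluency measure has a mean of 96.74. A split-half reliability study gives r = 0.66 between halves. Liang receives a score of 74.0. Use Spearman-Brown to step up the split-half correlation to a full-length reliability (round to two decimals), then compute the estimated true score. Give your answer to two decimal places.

Spearman-Brown: ρ = 2r/(1 + r) = 2(0.66)/(1 + 0.66) = 1.320/1.66 = 0.7952 → 0.80
T̂ = 0.80(74.0) + 0.20(96.74) = 59.200 + 19.3480 = 78.548 → 78.55

78.55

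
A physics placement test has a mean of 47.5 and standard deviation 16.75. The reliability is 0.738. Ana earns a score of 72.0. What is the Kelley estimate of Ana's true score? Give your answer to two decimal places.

Kelley's formula gives T̂ = 0.738·72.0 + 0.262·47.5 = 53.1360 + 12.4450 = 65.581.

65.58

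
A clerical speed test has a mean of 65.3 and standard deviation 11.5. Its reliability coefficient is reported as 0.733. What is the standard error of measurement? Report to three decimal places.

SEM = SD · √(1 − ρ) = 11.5 × √0.267 = 11.5 × 0.5167 = 5.9423

5.942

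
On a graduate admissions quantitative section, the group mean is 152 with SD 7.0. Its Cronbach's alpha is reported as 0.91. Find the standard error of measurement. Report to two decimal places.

2.10

SEM = SD · √(1 − ρ) = 7.0 × √0.09 = 7.0 × 0.3000 = 2.100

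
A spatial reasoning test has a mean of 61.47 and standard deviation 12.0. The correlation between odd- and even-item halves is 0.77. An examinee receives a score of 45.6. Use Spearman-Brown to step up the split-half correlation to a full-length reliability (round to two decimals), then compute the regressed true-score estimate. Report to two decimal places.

47.66

Spearman-Brown: ρ = 2r/(1 + r) = 2(0.77)/(1 + 0.77) = 1.540/1.77 = 0.8701 → 0.87
Kelley's formula gives T̂ = 0.87·45.6 + 0.13·61.47 = 39.672 + 7.9911 = 47.663.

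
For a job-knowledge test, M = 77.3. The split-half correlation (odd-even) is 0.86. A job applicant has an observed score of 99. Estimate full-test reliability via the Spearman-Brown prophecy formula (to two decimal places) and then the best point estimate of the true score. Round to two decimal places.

97.26

Spearman-Brown: ρ = 2r/(1 + r) = 2(0.86)/(1 + 0.86) = 1.720/1.86 = 0.9247 → 0.92
T̂ = 0.92(99) + 0.08(77.3) = 91.08 + 6.184 = 97.264 → 97.26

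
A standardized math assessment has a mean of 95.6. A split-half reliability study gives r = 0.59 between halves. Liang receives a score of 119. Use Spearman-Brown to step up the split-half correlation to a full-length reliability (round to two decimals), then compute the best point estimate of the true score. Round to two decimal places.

Spearman-Brown: ρ = 2r/(1 + r) = 2(0.59)/(1 + 0.59) = 1.180/1.59 = 0.7421 → 0.74
T̂ = 0.74(119) + 0.26(95.6) = 88.06 + 24.856 = 112.916 → 112.92

112.92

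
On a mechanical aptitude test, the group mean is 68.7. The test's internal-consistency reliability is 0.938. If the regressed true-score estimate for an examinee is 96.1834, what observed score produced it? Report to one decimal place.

T̂ = ρX + (1 − ρ)μ  ⇒  X = (T̂ − (1 − ρ)μ) / ρ
X = (96.1834 − 0.062 × 68.7) / 0.938 = (96.1834 − 4.2594) / 0.938 = 91.9240 / 0.938 = 98.000

98.0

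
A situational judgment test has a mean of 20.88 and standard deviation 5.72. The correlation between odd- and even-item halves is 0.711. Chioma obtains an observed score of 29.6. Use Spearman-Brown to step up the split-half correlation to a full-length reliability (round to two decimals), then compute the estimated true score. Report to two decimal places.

Spearman-Brown: ρ = 2r/(1 + r) = 2(0.711)/(1 + 0.711) = 1.4220/1.711 = 0.8311 → 0.83
Weight the observed score by reliability and the mean by (1 − reliability): T̂ = 0.83·29.6 + 0.17·20.88 = 24.568 + 3.5496 = 28.118.

28.12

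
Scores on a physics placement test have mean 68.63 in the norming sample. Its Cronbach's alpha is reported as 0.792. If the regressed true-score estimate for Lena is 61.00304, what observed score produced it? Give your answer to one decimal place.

T̂ = ρX + (1 − ρ)μ  ⇒  X = (T̂ − (1 − ρ)μ) / ρ
X = (61.00304 − 0.208 × 68.63) / 0.792 = (61.00304 − 14.27504) / 0.792 = 46.72800 / 0.792 = 59.000

59.0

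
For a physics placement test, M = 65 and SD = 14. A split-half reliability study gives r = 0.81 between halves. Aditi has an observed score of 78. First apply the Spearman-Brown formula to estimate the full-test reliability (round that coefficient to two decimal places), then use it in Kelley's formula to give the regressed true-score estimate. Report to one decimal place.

Spearman-Brown: ρ = 2r/(1 + r) = 2(0.81)/(1 + 0.81) = 1.620/1.81 = 0.8950 → 0.90
T̂ = ρX + (1 − ρ)μ
  = 0.90 × 78 + 0.10 × 65
  = 70.20 + 6.50
  = 76.70
  ≈ 76.7

76.7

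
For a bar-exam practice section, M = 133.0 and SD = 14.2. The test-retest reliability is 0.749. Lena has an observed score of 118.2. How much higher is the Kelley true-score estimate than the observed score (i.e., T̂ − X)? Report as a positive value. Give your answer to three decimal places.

Kelley's formula gives T̂ = 0.749·118.2 + 0.251·133.0 = 88.5318 + 33.3830 = 121.91480.
T̂ − X = 121.9148 − 118.2 = 3.7148 → 3.715

3.715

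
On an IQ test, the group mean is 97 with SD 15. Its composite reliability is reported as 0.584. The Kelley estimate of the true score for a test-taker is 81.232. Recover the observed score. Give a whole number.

T̂ = ρX + (1 − ρ)μ  ⇒  X = (T̂ − (1 − ρ)μ) / ρ
X = (81.232 − 0.416 × 97) / 0.584 = (81.232 − 40.352) / 0.584 = 40.880 / 0.584 = 70.00

70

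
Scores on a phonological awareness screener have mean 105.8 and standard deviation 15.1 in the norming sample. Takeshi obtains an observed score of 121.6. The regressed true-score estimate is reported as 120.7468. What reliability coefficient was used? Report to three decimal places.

T̂ = ρX + (1 − ρ)μ  ⇒  T̂ − μ = ρ(X − μ)
ρ = (T̂ − μ)/(X − μ) = (120.7468 − 105.8) / (121.6 − 105.8) = 14.9468 / 15.8 = 0.94600

0.946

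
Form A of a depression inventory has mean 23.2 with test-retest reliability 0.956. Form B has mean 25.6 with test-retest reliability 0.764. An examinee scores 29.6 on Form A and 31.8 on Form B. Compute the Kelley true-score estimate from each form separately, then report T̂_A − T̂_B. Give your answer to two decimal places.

-1.02

T̂_A = 0.956(29.6) + 0.044(23.2) = 29.3184
T̂_B = 0.764(31.8) + 0.236(25.6) = 30.3368
T̂_A − T̂_B = -1.0184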